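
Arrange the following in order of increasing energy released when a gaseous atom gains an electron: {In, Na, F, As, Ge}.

F is in period 2, group 17; Na is in period 3, group 1; Ge is in period 4, group 14; As is in period 4, group 15; In is in period 5, group 13.
Atoms with high Z_eff and room in the valence shell (especially the halogens) have the most exothermic electron affinities.
Neither a single period nor a single group — weigh both effects.
Na > In: the two effects oppose for this pair; the down-group effect wins (53 vs 29 kJ/mol).
As > Na: period and group pull opposite ways; the across-period shift dominates (78 vs 53 kJ/mol).
Ge > As: this pair runs against the simple trend — see the exception note.
F > Ge: relative to Ge, both the across-period and down-group shifts push F's electron affinity up.
Note the exception: Ge has a higher electron affinity than As, contrary to the simple trend — adding an electron to As's half-filled 4p³ is unfavourable, so Ge (4p²) has the more exothermic EA.
Approximate values (kJ/mol): F 328, Na 53, Ge 119, As 78, In 29.
So from lowest to highest: In < Na < As < Ge < F.

In < Na < As < Ge < F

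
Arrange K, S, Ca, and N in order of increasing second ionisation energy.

Ca < S < N < K

IE_2 is the cost of taking one more electron from the +1 cation: K⁺ is the bare [Ar] core; S⁺ still has 5 valence electrons; Ca⁺ still has 1 valence electron; N⁺ still has 4 valence electrons.
Pulling an electron out of a noble-gas core costs far more than removing a remaining valence electron, so K sits at the high end of IE_2.
Valence configurations: S⁺ [Ne]3s²3p³, Ca⁺ [Ar]4s¹, N⁺ [He]2s²2p².
Tabulated IE_2 (kJ/mol): K 3052, S 2252, Ca 1145, N 2856.
Putting it together, IE_2: Ca < S < N < K.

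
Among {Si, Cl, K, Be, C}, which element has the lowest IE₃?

Si

The third ionization energy removes an electron from the +2 ion. For each element: Si²⁺ still has 2 valence electrons; Cl²⁺ still has 5 valence electrons; K²⁺ is already 1 electron into the core; Be²⁺ is the bare [He] core; C²⁺ still has 2 valence electrons.
Usually core removal costs more than valence removal, but here the competition is close: a tightly held n=2 valence electron can cost more to remove than an n=3 core electron, so the actual values have to decide it.
Valence configurations: Si²⁺ [Ne]3s², Cl²⁺ [Ne]3s²3p³, C²⁺ [He]2s².
Tabulated IE_3 (kJ/mol): Si 3232, Cl 3822, K 4420, Be 14849, C 4620.
Overall IE_3 order: Si < Cl < K < C < Be.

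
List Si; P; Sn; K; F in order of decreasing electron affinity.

F is in period 2, group 17; Si is in period 3, group 14; P is in period 3, group 15; K is in period 4, group 1; Sn is in period 5, group 14.
EA tends to increase across a period and decrease down a group, though the pattern is less regular than for IE or radius.
Neither a single period nor a single group — weigh both effects.
P > K: relative to K, both the across-period and down-group shifts push P's electron affinity up.
Sn > P: this pair runs against the simple trend — see the exception note.
Si > Sn: Si sits above Sn in group 14, so the down-group effect alone puts Si higher.
F > Si: both effects reinforce here, so F is clearly the higher of the two.
Note the exception: Sn has a higher electron affinity than P, contrary to the simple trend — adding an electron to P's half-filled np³ subshell costs electron-pairing energy.
Note the exception: Si has a higher electron affinity than P, contrary to the simple trend — adding an electron to P's half-filled 3p³ is unfavourable, so Si (3p²) has the more exothermic EA.
Tabulated electron affinity (kJ/mol): F 328, Si 134, P 72, K 48, Sn 107.
So from highest to lowest: F > Si > Sn > P > K.

F > Si > Sn > P > K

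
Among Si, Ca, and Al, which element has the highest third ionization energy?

After 2 electrons have been removed, what remains? Si²⁺ still has 2 valence electrons; Ca²⁺ is the bare [Ar] core; Al²⁺ still has 1 valence electron.
Breaking into a closed-shell core is much more expensive than removing a leftover valence electron — Ca has the largest IE_3 here.
Valence configurations: Si²⁺ [Ne]3s², Al²⁺ [Ne]3s¹.
Approximate IE_3 values (kJ/mol): Si 3232, Ca 4912, Al 2745.
So the third ionization energies run Al < Si < Ca.

Ca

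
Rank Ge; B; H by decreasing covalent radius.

H is in period 1, group 1; B is in period 2, group 13; Ge is in period 4, group 14.
Radius decreases left→right (rising Z_eff, same n) and increases top→bottom (higher n).
Here both period and group differ, so the two effects have to be weighed against each other.
B > H: period and group pull opposite ways; the down-group shift dominates (85 vs 32 pm).
Ge > B: period and group pull opposite ways; the down-group shift dominates (121 vs 85 pm).
Tabulated atomic radius (pm): H 32, B 85, Ge 121.
So from largest to smallest: Ge > B > H.

Ge > B > H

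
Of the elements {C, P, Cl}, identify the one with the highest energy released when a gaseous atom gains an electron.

Adding an electron releases more energy for atoms nearer the top right (short of the noble gases).
These span different periods and groups, so the two trends combine.
C > P: period and group pull opposite ways; the down-group shift dominates (122 vs 72 kJ/mol).
Cl > C: the two effects oppose for this pair; the across-period effect wins (349 vs 122 kJ/mol).
Approximate values (kJ/mol): C 122, P 72, Cl 349.
The highest energy released when a gaseous atom gains an electron among these belongs to Cl.

Cl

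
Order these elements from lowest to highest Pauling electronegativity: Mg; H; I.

Mg < H < I

H is in period 1, group 1; Mg is in period 3, group 2; I is in period 5, group 17.
EN rises left→right (higher Z_eff, smaller atoms) and falls top→bottom (larger, more shielded atoms).
Here both period and group differ, so the two effects have to be weighed against each other.
H > Mg: the two effects oppose for this pair; the down-group effect wins (2.20 vs 1.31).
I > H: period and group pull opposite ways; the across-period shift dominates (2.66 vs 2.20).
For reference (Pauling): H 2.20, Mg 1.31, I 2.66.
So from lowest to highest: Mg < H < I.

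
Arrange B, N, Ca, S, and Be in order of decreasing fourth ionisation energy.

B, Be, N, Ca, S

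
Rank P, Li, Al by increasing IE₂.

Al < P < Li

IE_2 is the cost of taking one more electron from the +1 cation: P⁺ still has 4 valence electrons; Li⁺ is the bare [He] core; Al⁺ still has 2 valence electrons.
Pulling an electron out of a noble-gas core costs far more than removing a remaining valence electron, so Li sits at the high end of IE_2.
Valence configurations: P⁺ [Ne]3s²3p², Al⁺ [Ne]3s².
Approximate IE_2 values (kJ/mol): P 1907, Li 7298, Al 1817.
So the second ionization energies run Al < P < Li.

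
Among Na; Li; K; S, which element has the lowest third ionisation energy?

S

The third ionization energy removes an electron from the +2 ion. For each element: Na²⁺ is already 1 electron into the core; Li²⁺ is already 1 electron into the core; K²⁺ is already 1 electron into the core; S²⁺ still has 4 valence electrons.
Breaking into a closed-shell core is much more expensive than removing a leftover valence electron — K, Na and Li have the largest IE_3 here.
Tabulated IE_3 (kJ/mol): Na 6910, Li 11815, K 4420, S 3357.
Overall IE_3 order: S < K < Na < Li.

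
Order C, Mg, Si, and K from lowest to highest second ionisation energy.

Consider each +1 ion: C⁺ still has 3 valence electrons; Mg⁺ still has 1 valence electron; Si⁺ still has 3 valence electrons; K⁺ is the bare [Ar] core.
Pulling an electron out of a noble-gas core costs far more than removing a remaining valence electron, so K sits at the high end of IE_2.
Valence configurations: C⁺ [He]2s²2p¹, Mg⁺ [Ne]3s¹, Si⁺ [Ne]3s²3p¹.
Approximate IE_2 values (kJ/mol): C 2353, Mg 1451, Si 1577, K 3052.
Putting it together, IE_2: Mg < Si < C < K.

Mg < Si < C < K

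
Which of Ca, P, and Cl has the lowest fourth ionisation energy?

P

Consider each +3 ion: Ca³⁺ is already 1 electron into the core; P³⁺ still has 2 valence electrons; Cl³⁺ still has 4 valence electrons.
Pulling an electron out of a noble-gas core costs far more than removing a remaining valence electron, so Ca sits at the high end of IE_4.
Valence configurations: P³⁺ [Ne]3s², Cl³⁺ [Ne]3s²3p².
Approximate IE_4 values (kJ/mol): Ca 6491, P 4964, Cl 5159.
Overall IE_4 order: P < Cl < Ca.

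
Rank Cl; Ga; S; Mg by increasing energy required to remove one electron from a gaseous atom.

Ga, Mg, S, Cl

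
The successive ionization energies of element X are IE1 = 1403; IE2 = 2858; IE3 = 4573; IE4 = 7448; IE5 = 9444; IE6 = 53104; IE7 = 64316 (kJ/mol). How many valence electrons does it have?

Look for the largest jump between consecutive ionization energies: IE6/IE5 ≈ 5.6, far larger than any earlier ratio.
That jump marks the point where a core electron is being removed. So the atom has 5 valence electrons.

5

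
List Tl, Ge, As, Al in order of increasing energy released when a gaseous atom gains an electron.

Al is in period 3, group 13; Ge is in period 4, group 14; As is in period 4, group 15; Tl is in period 6, group 13.
Electron affinity generally becomes more exothermic across a period toward the halogens and less exothermic down a group.
Here both period and group differ, so the two effects have to be weighed against each other.
Al > Tl: they share group 13; the group trend gives Al the larger value.
As > Al: the two effects oppose for this pair; the across-period effect wins (78 vs 42 kJ/mol).
Ge > As: this pair runs against the simple trend — see the exception note.
Note the exception: Ge has a higher electron affinity than As, contrary to the simple trend — adding an electron to As's half-filled 4p³ is unfavourable, so Ge (4p²) has the more exothermic EA.
Tabulated electron affinity (kJ/mol): Al 42, Ge 119, As 78, Tl 19.
So from lowest to highest: Tl < Al < As < Ge.

Tl < Al < As < Ge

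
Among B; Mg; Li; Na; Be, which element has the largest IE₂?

Li

Consider each +1 ion: B⁺ still has 2 valence electrons; Mg⁺ still has 1 valence electron; Li⁺ is the bare [He] core; Na⁺ is the bare [Ne] core; Be⁺ still has 1 valence electron.
Breaking into a closed-shell core is much more expensive than removing a leftover valence electron — Na and Li have the largest IE_2 here.
Valence configurations: B⁺ [He]2s², Mg⁺ [Ne]3s¹, Be⁺ [He]2s¹.
The numbers (kJ/mol): B 2427, Mg 1451, Li 7298, Na 4562, Be 1757.
Hence IE_2: Mg < Be < B < Na < Li.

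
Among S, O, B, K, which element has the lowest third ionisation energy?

S

Consider each +2 ion: S²⁺ still has 4 valence electrons; O²⁺ still has 4 valence electrons; B²⁺ still has 1 valence electron; K²⁺ is already 1 electron into the core.
Usually core removal costs more than valence removal, but here the competition is close: a tightly held n=2 valence electron can cost more to remove than an n=3 core electron, so the actual values have to decide it.
Valence configurations: S²⁺ [Ne]3s²3p², O²⁺ [He]2s²2p², B²⁺ [He]2s¹.
Approximate IE_3 values (kJ/mol): S 3357, O 5300, B 3660, K 4420.
Putting it together, IE_3: S < B < K < O.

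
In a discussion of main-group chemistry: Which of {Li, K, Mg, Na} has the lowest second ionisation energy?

Mg

After 1 electron has been removed, what remains? Li⁺ is the bare [He] core; K⁺ is the bare [Ar] core; Mg⁺ still has 1 valence electron; Na⁺ is the bare [Ne] core.
Pulling an electron out of a noble-gas core costs far more than removing a remaining valence electron, so K, Na and Li sit at the high end of IE_2.
Approximate IE_2 values (kJ/mol): Li 7298, K 3052, Mg 1451, Na 4562.
Overall IE_2 order: Mg < K < Na < Li.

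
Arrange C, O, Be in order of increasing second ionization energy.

After 1 electron has been removed, what remains? C⁺ still has 3 valence electrons; O⁺ still has 5 valence electrons; Be⁺ still has 1 valence electron.
All are still removing valence electrons, so compare the +1 ions as you would atoms: IE_2 generally rises across a period (higher Z_eff) and falls down a group (larger shell), subject to the usual subshell exceptions.
Valence configurations: C⁺ [He]2s²2p¹, O⁺ [He]2s²2p³, Be⁺ [He]2s¹.
Approximate IE_2 values (kJ/mol): C 2353, O 3388, Be 1757.
Putting it together, IE_2: Be < C < O.

Be, C, O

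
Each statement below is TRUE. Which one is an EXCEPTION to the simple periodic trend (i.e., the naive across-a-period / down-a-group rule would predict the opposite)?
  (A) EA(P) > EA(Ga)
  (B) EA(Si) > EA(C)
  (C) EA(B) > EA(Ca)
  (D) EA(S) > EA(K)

(B)

The general trend: electron affinity increases across a period and decreases down a group.
(A) P (period 3, group 15) vs Ga (period 4, group 13): the stated order agrees with the simple trend.
(B) Si (period 3, group 14) vs C (period 2, group 14): the stated order contradicts the simple trend.
(C) B (period 2, group 13) vs Ca (period 4, group 2): the stated order agrees with the simple trend.
(D) S (period 3, group 16) vs K (period 4, group 1): the stated order agrees with the simple trend.
The exception is (B): Si's larger, more diffuse 3p orbitals accept an added electron slightly more readily than C's compact 2p.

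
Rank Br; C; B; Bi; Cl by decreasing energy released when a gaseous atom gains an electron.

Cl, Br, C, Bi, B

B is in period 2, group 13; C is in period 2, group 14; Cl is in period 3, group 17; Br is in period 4, group 17; Bi is in period 6, group 15.
Electron affinity generally becomes more exothermic across a period toward the halogens and less exothermic down a group.
Here both period and group differ, so the two effects have to be weighed against each other.
Bi > B: the two effects oppose for this pair; the across-period effect wins (91 vs 27 kJ/mol).
C > Bi: period and group pull opposite ways; the down-group shift dominates (122 vs 91 kJ/mol).
Br > C: period and group pull opposite ways; the across-period shift dominates (325 vs 122 kJ/mol).
Cl > Br: they share group 17; the group trend gives Cl the larger value.
Approximate values (kJ/mol): B 27, C 122, Cl 349, Br 325, Bi 91.
So from highest to lowest: Cl > Br > C > Bi > B.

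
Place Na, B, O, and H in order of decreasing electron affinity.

O > H > Na > B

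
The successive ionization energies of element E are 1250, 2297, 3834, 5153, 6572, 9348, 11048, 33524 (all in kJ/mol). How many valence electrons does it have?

7

Look for the largest jump between consecutive ionization energies: IE8/IE7 ≈ 3.0, far larger than any earlier ratio.
That jump marks the point where a core electron is being removed. So the atom has 7 valence electrons.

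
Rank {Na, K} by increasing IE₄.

K, Na

After 3 electrons have been removed, what remains? Na³⁺ is already 2 electrons into the core; K³⁺ is already 2 electrons into the core.
All of these are removing an electron from a noble-gas core or deeper; the smaller core (lower principal quantum number) is held far more tightly, and within a period the higher nuclear charge binds the same core more tightly.
The numbers (kJ/mol): Na 9543, K 5877.
Putting it together, IE_4: K < Na.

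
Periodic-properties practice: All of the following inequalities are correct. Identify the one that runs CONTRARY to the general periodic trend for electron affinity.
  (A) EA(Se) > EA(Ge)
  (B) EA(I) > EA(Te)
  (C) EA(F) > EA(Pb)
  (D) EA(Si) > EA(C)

The general trend: electron affinity increases across a period and decreases down a group.
(A) Se (period 4, group 16) vs Ge (period 4, group 14): the stated order agrees with the simple trend.
(B) I (period 5, group 17) vs Te (period 5, group 16): the stated order agrees with the simple trend.
(C) F (period 2, group 17) vs Pb (period 6, group 14): the stated order agrees with the simple trend.
(D) Si (period 3, group 14) vs C (period 2, group 14): the stated order contradicts the simple trend.
The exception is (D): Si's larger, more diffuse 3p orbitals accept an added electron slightly more readily than C's compact 2p.

(D)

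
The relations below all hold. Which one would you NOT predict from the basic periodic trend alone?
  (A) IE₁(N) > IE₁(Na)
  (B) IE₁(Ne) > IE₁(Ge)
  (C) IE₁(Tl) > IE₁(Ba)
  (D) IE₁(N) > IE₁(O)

(D)

The general trend: first ionization energy increases across a period and decreases down a group.
(A) N (period 2, group 15) vs Na (period 3, group 1): the stated order agrees with the simple trend.
(B) Ne (period 2, group 18) vs Ge (period 4, group 14): the stated order agrees with the simple trend.
(C) Tl (period 6, group 13) vs Ba (period 6, group 2): the stated order agrees with the simple trend.
(D) N (period 2, group 15) vs O (period 2, group 16): the stated order contradicts the simple trend.
The exception is (D): pairing an electron in O's 2p⁴ costs repulsion energy, so O ionizes more easily than half-filled N (2p³).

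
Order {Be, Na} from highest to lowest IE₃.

Be, Na

IE_3 is the cost of taking one more electron from the +2 cation: Be²⁺ is the bare [He] core; Na²⁺ is already 1 electron into the core.
All of these are removing an electron from a noble-gas core or deeper; the smaller core (lower principal quantum number) is held far more tightly, and within a period the higher nuclear charge binds the same core more tightly.
Tabulated IE_3 (kJ/mol): Be 14849, Na 6910.
Hence IE_3: Na < Be.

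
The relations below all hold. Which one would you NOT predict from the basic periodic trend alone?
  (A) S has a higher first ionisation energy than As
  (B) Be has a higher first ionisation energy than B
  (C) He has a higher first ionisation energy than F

The general trend: first ionisation energy increases across a period and decreases down a group.
(A) S (period 3, group 16) vs As (period 4, group 15): the stated order agrees with the simple trend.
(B) Be (period 2, group 2) vs B (period 2, group 13): the stated order contradicts the simple trend.
(C) He (period 1, group 18) vs F (period 2, group 17): the stated order agrees with the simple trend.
The exception is (B): removing B's lone 2p electron is easier than breaking Be's filled 2s².

(B)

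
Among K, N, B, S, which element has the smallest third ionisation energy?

S

After 2 electrons have been removed, what remains? K²⁺ is already 1 electron into the core; N²⁺ still has 3 valence electrons; B²⁺ still has 1 valence electron; S²⁺ still has 4 valence electrons.
Usually core removal costs more than valence removal, but here the competition is close: a tightly held n=2 valence electron can cost more to remove than an n=3 core electron, so the actual values have to decide it.
Valence configurations: N²⁺ [He]2s²2p¹, B²⁺ [He]2s¹, S²⁺ [Ne]3s²3p².
The numbers (kJ/mol): K 4420, N 4578, B 3660, S 3357.
Overall IE_3 order: S < B < K < N.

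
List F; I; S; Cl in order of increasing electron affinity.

S < I < F < Cl

F is in period 2, group 17; S is in period 3, group 16; Cl is in period 3, group 17; I is in period 5, group 17.
Adding an electron releases more energy for atoms nearer the top right (short of the noble gases).
These span different periods and groups, so the two trends combine.
I > S: period and group pull opposite ways; the across-period shift dominates (295 vs 200 kJ/mol).
F > I: F sits above I in group 17, so the down-group effect alone puts F higher.
Cl > F: this pair runs against the simple trend — see the exception note.
Note the exception: Cl has a higher electron affinity than F, contrary to the simple trend — F's small 2p subshell makes the incoming electron feel strong e⁻–e⁻ repulsion, so Cl actually releases more energy on gaining an electron.
Approximate values (kJ/mol): F 328, S 200, Cl 349, I 295.
So from lowest to highest: S < I < F < Cl.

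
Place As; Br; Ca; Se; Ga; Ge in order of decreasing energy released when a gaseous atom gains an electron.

Br > Se > Ge > As > Ga > Ca

Ca is in period 4, group 2; Ga is in period 4, group 13; Ge is in period 4, group 14; As is in period 4, group 15; Se is in period 4, group 16; Br is in period 4, group 17.
Adding an electron releases more energy for atoms nearer the top right (short of the noble gases).
All lie in period 4; the across-period trend (electron affinity increases left to right) applies, with the exception below.
Note the exception: Ge has a higher electron affinity than As, contrary to the simple trend — adding an electron to As's half-filled 4p³ is unfavourable, so Ge (4p²) has the more exothermic EA.
Approximate values (kJ/mol): Ca 2, Ga 29, Ge 119, As 78, Se 195, Br 325.
So from highest to lowest: Br > Se > Ge > As > Ga > Ca.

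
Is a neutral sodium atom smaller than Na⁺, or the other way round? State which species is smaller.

Forming Na⁺ removes 1 electron from Na. Fewer electrons for the same nuclear charge means less shielding and a higher Z_eff on the remaining electrons, and for main-group metals the entire outer shell is lost.
A cation is smaller than its parent atom: Na⁺ < Na.

Na⁺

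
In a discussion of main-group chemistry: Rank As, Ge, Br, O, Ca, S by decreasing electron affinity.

O is in period 2, group 16; S is in period 3, group 16; Ca is in period 4, group 2; Ge is in period 4, group 14; As is in period 4, group 15; Br is in period 4, group 17.
Adding an electron releases more energy for atoms nearer the top right (short of the noble gases).
Here both period and group differ, so the two effects have to be weighed against each other.
As > Ca: both are in period 4; the period trend gives As the larger value.
Ge > As: this pair runs against the simple trend — see the exception note.
O > Ge: both effects reinforce here, so O is clearly the higher of the two.
S > O: this pair runs against the simple trend — see the exception note.
Br > S: the two effects oppose for this pair; the across-period effect wins (325 vs 200 kJ/mol).
Note the exception: Ge has a higher electron affinity than As, contrary to the simple trend — adding an electron to As's half-filled 4p³ is unfavourable, so Ge (4p²) has the more exothermic EA.
Note the exception: S has a higher electron affinity than O, contrary to the simple trend — the compact 2p subshell of O repels the added electron more than S's larger 3p does.
Tabulated electron affinity (kJ/mol): O 141, S 200, Ca 2, Ge 119, As 78, Br 325.
So from highest to lowest: Br > S > O > Ge > As > Ca.

Br, S, O, Ge, As, Ca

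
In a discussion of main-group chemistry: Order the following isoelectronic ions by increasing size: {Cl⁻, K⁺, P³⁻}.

K⁺, Cl⁻, P³⁻

All of these have 18 electrons, so size is governed by nuclear charge alone: the more protons, the stronger the pull on the same electron cloud, and the smaller the ion.
Nuclear charges: K⁺ (Z=19), Cl⁻ (Z=17), P³⁻ (Z=15).
Smallest to largest: K⁺ < Cl⁻ < P³⁻.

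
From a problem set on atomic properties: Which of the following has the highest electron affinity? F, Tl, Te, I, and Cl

Cl

F is in period 2, group 17; Cl is in period 3, group 17; Te is in period 5, group 16; I is in period 5, group 17; Tl is in period 6, group 13.
Atoms with high Z_eff and room in the valence shell (especially the halogens) have the most exothermic electron affinities.
These span different periods and groups, so the two trends combine.
Te > Tl: both effects reinforce here, so Te is clearly the higher of the two.
I > Te: I lies to the right of Te in period 5, so the across-period effect alone puts I higher.
F > I: F sits above I in group 17, so the down-group effect alone puts F higher.
Cl > F: this pair runs against the simple trend — see the exception note.
Note the exception: Cl has a higher electron affinity than F, contrary to the simple trend — F's small 2p subshell makes the incoming electron feel strong e⁻–e⁻ repulsion, so Cl actually releases more energy on gaining an electron.
Approximate values (kJ/mol): F 328, Cl 349, Te 190, I 295, Tl 19.
The highest electron affinity among these belongs to Cl.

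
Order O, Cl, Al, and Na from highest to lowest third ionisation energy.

Na > O > Cl > Al

Consider each +2 ion: O²⁺ still has 4 valence electrons; Cl²⁺ still has 5 valence electrons; Al²⁺ still has 1 valence electron; Na²⁺ is already 1 electron into the core.
Pulling an electron out of a noble-gas core costs far more than removing a remaining valence electron, so Na sits at the high end of IE_3.
Valence configurations: O²⁺ [He]2s²2p², Cl²⁺ [Ne]3s²3p³, Al²⁺ [Ne]3s¹.
Tabulated IE_3 (kJ/mol): O 5300, Cl 3822, Al 2745, Na 6910.
Putting it together, IE_3: Al < Cl < O < Na.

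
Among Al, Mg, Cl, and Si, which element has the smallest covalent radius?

Moving right in a period, electrons are added to the same shell under a stronger nuclear pull, so atoms get smaller; moving down, a new shell is opened and atoms get larger.
All lie in period 3, so atomic radius increases right to left.
The smallest covalent radius among these belongs to Cl.

Cl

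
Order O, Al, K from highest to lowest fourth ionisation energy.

The fourth ionization energy removes an electron from the +3 ion. For each element: O³⁺ still has 3 valence electrons; Al³⁺ is the bare [Ne] core; K³⁺ is already 2 electrons into the core.
Usually core removal costs more than valence removal, but here the competition is close: a tightly held n=2 valence electron can cost more to remove than an n=3 core electron, so the actual values have to decide it.
The numbers (kJ/mol): O 7469, Al 11577, K 5877.
Overall IE_4 order: K < O < Al.

Al > O > K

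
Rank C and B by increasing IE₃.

B < C

Consider each +2 ion: C²⁺ still has 2 valence electrons; B²⁺ still has 1 valence electron.
All are still removing valence electrons, so compare the +2 ions as you would atoms: IE_3 generally rises across a period (higher Z_eff) and falls down a group (larger shell), subject to the usual subshell exceptions.
Valence configurations: C²⁺ [He]2s², B²⁺ [He]2s¹.
Approximate IE_3 values (kJ/mol): C 4620, B 3660.
So the third ionization energies run B < C.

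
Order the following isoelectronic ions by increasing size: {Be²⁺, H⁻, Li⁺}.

Be²⁺ < Li⁺ < H⁻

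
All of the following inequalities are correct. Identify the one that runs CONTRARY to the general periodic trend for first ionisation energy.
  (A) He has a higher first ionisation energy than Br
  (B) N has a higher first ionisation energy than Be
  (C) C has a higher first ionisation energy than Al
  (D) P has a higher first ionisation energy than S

(D)

The general trend: first ionisation energy increases across a period and decreases down a group.
(A) He (period 1, group 18) vs Br (period 4, group 17): the stated order agrees with the simple trend.
(B) N (period 2, group 15) vs Be (period 2, group 2): the stated order agrees with the simple trend.
(C) C (period 2, group 14) vs Al (period 3, group 13): the stated order agrees with the simple trend.
(D) P (period 3, group 15) vs S (period 3, group 16): the stated order contradicts the simple trend.
The exception is (D): S (3p⁴) ionizes more easily than half-filled P (3p³) because the paired 3p electron in S is pushed out by e⁻–e⁻ repulsion.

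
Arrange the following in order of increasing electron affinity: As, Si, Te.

Electron affinity generally becomes more exothermic across a period toward the halogens and less exothermic down a group.
These sit on a diagonal, where the across-period and down-group effects partly cancel.
Si > As: period and group pull opposite ways; the down-group shift dominates (134 vs 78 kJ/mol).
Te > Si: period and group pull opposite ways; the across-period shift dominates (190 vs 134 kJ/mol).
For reference (kJ/mol): Si 134, As 78, Te 190.
So from lowest to highest: As < Si < Te.

As < Si < Te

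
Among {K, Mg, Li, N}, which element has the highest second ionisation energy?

Li

The second ionization energy removes an electron from the +1 ion. For each element: K⁺ is the bare [Ar] core; Mg⁺ still has 1 valence electron; Li⁺ is the bare [He] core; N⁺ still has 4 valence electrons.
Breaking into a closed-shell core is much more expensive than removing a leftover valence electron — K and Li have the largest IE_2 here.
Valence configurations: Mg⁺ [Ne]3s¹, N⁺ [He]2s²2p².
Approximate IE_2 values (kJ/mol): K 3052, Mg 1451, Li 7298, N 2856.
Putting it together, IE_2: Mg < N < K < Li.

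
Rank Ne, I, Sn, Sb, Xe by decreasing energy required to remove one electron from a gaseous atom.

Ne, Xe, I, Sb, Sn

Ne is in period 2, group 18; Sn is in period 5, group 14; Sb is in period 5, group 15; I is in period 5, group 17; Xe is in period 5, group 18.
IE₁ increases left→right with effective nuclear charge and decreases top→bottom as the valence shell moves farther out.
These span different periods and groups, so the two trends combine.
Sb > Sn: both are in period 5; the period trend gives Sb the larger value.
I > Sb: I lies to the right of Sb in period 5, so the across-period effect alone puts I higher.
Xe > I: both are in period 5; the period trend gives Xe the larger value.
Ne > Xe: they share group 18; the group trend gives Ne the larger value.
Tabulated first ionization energy (kJ/mol): Ne 2081, Sn 709, Sb 831, I 1008, Xe 1170.
So from highest to lowest: Ne > Xe > I > Sb > Sn.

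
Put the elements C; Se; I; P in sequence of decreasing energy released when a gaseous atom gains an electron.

I > Se > C > P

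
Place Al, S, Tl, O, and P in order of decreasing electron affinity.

Atoms with high Z_eff and room in the valence shell (especially the halogens) have the most exothermic electron affinities.
Here both period and group differ, so the two effects have to be weighed against each other.
Al > Tl: they share group 13; the group trend gives Al the larger value.
P > Al: P lies to the right of Al in period 3, so the across-period effect alone puts P higher.
O > P: relative to P, both the across-period and down-group shifts push O's electron affinity up.
S > O: this pair runs against the simple trend — see the exception note.
Note the exception: S has a higher electron affinity than O, contrary to the simple trend — the compact 2p subshell of O repels the added electron more than S's larger 3p does.
For reference (kJ/mol): O 141, Al 42, P 72, S 200, Tl 19.
So from highest to lowest: S > O > P > Al > Tl.

S, O, P, Al, Tl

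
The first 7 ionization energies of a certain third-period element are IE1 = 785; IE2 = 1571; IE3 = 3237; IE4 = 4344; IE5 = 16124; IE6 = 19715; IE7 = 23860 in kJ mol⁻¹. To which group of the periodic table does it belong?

Look for the largest jump between consecutive ionization energies: IE5/IE4 ≈ 3.7, far larger than any earlier ratio.
That jump marks the point where a core electron is being removed. So the atom has 4 valence electrons.
A main-group element with 4 valence electrons is in group 14.

Group 14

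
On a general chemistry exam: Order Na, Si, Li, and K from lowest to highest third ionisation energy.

Consider each +2 ion: Na²⁺ is already 1 electron into the core; Si²⁺ still has 2 valence electrons; Li²⁺ is already 1 electron into the core; K²⁺ is already 1 electron into the core.
Core electrons are held far more tightly than valence electrons, so K, Na and Li top the IE_3 order.
Approximate IE_3 values (kJ/mol): Na 6910, Si 3232, Li 11815, K 4420.
Overall IE_3 order: Si < K < Na < Li.

Si < K < Na < Li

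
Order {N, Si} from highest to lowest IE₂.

The second ionization energy removes an electron from the +1 ion. For each element: N⁺ still has 4 valence electrons; Si⁺ still has 3 valence electrons.
All are still removing valence electrons, so compare the +1 ions as you would atoms: IE_2 generally rises across a period (higher Z_eff) and falls down a group (larger shell), subject to the usual subshell exceptions.
Valence configurations: N⁺ [He]2s²2p², Si⁺ [Ne]3s²3p¹.
The numbers (kJ/mol): N 2856, Si 1577.
Hence IE_2: Si < N.

N > Si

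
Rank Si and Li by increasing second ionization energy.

IE_2 is the cost of taking one more electron from the +1 cation: Si⁺ still has 3 valence electrons; Li⁺ is the bare [He] core.
Core electrons are held far more tightly than valence electrons, so Li tops the IE_2 order.
Tabulated IE_2 (kJ/mol): Si 1577, Li 7298.
Overall IE_2 order: Si < Li.

Si, Li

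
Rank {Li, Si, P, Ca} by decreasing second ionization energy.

Li > P > Si > Ca

After 1 electron has been removed, what remains? Li⁺ is the bare [He] core; Si⁺ still has 3 valence electrons; P⁺ still has 4 valence electrons; Ca⁺ still has 1 valence electron.
Pulling an electron out of a noble-gas core costs far more than removing a remaining valence electron, so Li sits at the high end of IE_2.
Valence configurations: Si⁺ [Ne]3s²3p¹, P⁺ [Ne]3s²3p², Ca⁺ [Ar]4s¹.
Tabulated IE_2 (kJ/mol): Li 7298, Si 1577, P 1907, Ca 1145.
Putting it together, IE_2: Ca < Si < P < Li.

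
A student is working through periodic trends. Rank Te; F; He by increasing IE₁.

First ionization energy rises across a period (greater Z_eff holds electrons more tightly) and falls down a group (valence electrons are farther from the nucleus).
These span different periods and groups, so the two trends combine.
F > Te: relative to Te, both the across-period and down-group shifts push F's first ionization energy up.
He > F: relative to F, both the across-period and down-group shifts push He's first ionization energy up.
For reference (kJ/mol): He 2372, F 1681, Te 869.
So from lowest to highest: Te < F < He.

Te, F, He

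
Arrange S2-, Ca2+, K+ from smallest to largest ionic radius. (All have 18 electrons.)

Ca2+ < K+ < S2-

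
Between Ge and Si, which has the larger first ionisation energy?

Si is in period 3, group 14; Ge is in period 4, group 14.
First ionization energy rises across a period (greater Z_eff holds electrons more tightly) and falls down a group (valence electrons are farther from the nucleus).
All are in group 14, so first ionization energy increases up the group.
So Si has the larger first ionisation energy (Si > Ge).

Si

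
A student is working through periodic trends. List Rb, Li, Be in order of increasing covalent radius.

Be < Li < Rb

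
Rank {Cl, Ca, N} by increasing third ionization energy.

The third ionization energy removes an electron from the +2 ion. For each element: Cl²⁺ still has 5 valence electrons; Ca²⁺ is the bare [Ar] core; N²⁺ still has 3 valence electrons.
Pulling an electron out of a noble-gas core costs far more than removing a remaining valence electron, so Ca sits at the high end of IE_3.
Valence configurations: Cl²⁺ [Ne]3s²3p³, N²⁺ [He]2s²2p¹.
Tabulated IE_3 (kJ/mol): Cl 3822, Ca 4912, N 4578.
So the third ionization energies run Cl < N < Ca.

Cl < N < Ca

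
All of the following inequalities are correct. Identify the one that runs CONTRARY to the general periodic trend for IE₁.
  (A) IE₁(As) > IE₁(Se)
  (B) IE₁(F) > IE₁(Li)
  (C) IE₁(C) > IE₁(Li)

(A)

The general trend: IE₁ increases across a period and decreases down a group.
(A) As (period 4, group 15) vs Se (period 4, group 16): the stated order contradicts the simple trend.
(B) F (period 2, group 17) vs Li (period 2, group 1): the stated order agrees with the simple trend.
(C) C (period 2, group 14) vs Li (period 2, group 1): the stated order agrees with the simple trend.
The exception is (A): Se (4p⁴) ionizes more easily than half-filled As (4p³).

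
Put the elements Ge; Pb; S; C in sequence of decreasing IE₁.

Removing the outermost electron gets harder across a period and easier down a group.
These span different periods and groups, so the two trends combine.
Ge > Pb: Ge sits above Pb in group 14, so the down-group effect alone puts Ge higher.
S > Ge: relative to Ge, both the across-period and down-group shifts push S's first ionization energy up.
C > S: the two effects oppose for this pair; the down-group effect wins (1086 vs 1000 kJ/mol).
For reference (kJ/mol): C 1086, S 1000, Ge 762, Pb 716.
So from highest to lowest: C > S > Ge > Pb.

C > S > Ge > Pb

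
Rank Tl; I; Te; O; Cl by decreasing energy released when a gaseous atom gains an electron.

Cl > I > Te > O > Tl

O is in period 2, group 16; Cl is in period 3, group 17; Te is in period 5, group 16; I is in period 5, group 17; Tl is in period 6, group 13.
Electron affinity generally becomes more exothermic across a period toward the halogens and less exothermic down a group.
These span different periods and groups, so the two trends combine.
O > Tl: relative to Tl, both the across-period and down-group shifts push O's electron affinity up.
Te > O: this pair runs against the simple trend — see the exception note.
I > Te: I lies to the right of Te in period 5, so the across-period effect alone puts I higher.
Cl > I: they share group 17; the group trend gives Cl the larger value.
Note the exception: Te has a higher electron affinity than O, contrary to the simple trend — O's compact 2p subshell gives strong electron–electron repulsion on the added electron.
Approximate values (kJ/mol): O 141, Cl 349, Te 190, I 295, Tl 19.
So from highest to lowest: Cl > I > Te > O > Tl.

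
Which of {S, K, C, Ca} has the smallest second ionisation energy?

Ca

After 1 electron has been removed, what remains? S⁺ still has 5 valence electrons; K⁺ is the bare [Ar] core; C⁺ still has 3 valence electrons; Ca⁺ still has 1 valence electron.
Breaking into a closed-shell core is much more expensive than removing a leftover valence electron — K has the largest IE_2 here.
Valence configurations: S⁺ [Ne]3s²3p³, C⁺ [He]2s²2p¹, Ca⁺ [Ar]4s¹.
Tabulated IE_2 (kJ/mol): S 2252, K 3052, C 2353, Ca 1145.
So the second ionization energies run Ca < S < C < K.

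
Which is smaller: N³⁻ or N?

N

Forming N³⁻ adds 3 electrons to N. More electron–electron repulsion in the same shell, with unchanged nuclear charge, lets the cloud expand.
An anion is larger than its parent atom: N³⁻ > N.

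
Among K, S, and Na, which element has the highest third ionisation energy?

Na

The third ionization energy removes an electron from the +2 ion. For each element: K²⁺ is already 1 electron into the core; S²⁺ still has 4 valence electrons; Na²⁺ is already 1 electron into the core.
Pulling an electron out of a noble-gas core costs far more than removing a remaining valence electron, so K and Na sit at the high end of IE_3.
The numbers (kJ/mol): K 4420, S 3357, Na 6910.
Putting it together, IE_3: S < K < Na.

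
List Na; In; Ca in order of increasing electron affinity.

Ca < In < Na

EA tends to increase across a period and decrease down a group, though the pattern is less regular than for IE or radius.
These sit on a diagonal, where the across-period and down-group effects partly cancel.
In > Ca: period and group pull opposite ways; the across-period shift dominates (29 vs 2 kJ/mol).
Na > In: period and group pull opposite ways; the down-group shift dominates (53 vs 29 kJ/mol).
Tabulated electron affinity (kJ/mol): Na 53, Ca 2, In 29.
So from lowest to highest: Ca < In < Na.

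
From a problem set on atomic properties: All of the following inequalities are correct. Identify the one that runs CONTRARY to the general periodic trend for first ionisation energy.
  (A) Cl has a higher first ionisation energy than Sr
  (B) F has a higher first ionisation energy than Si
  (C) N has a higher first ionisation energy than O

(C)

The general trend: first ionisation energy increases across a period and decreases down a group.
(A) Cl (period 3, group 17) vs Sr (period 5, group 2): the stated order agrees with the simple trend.
(B) F (period 2, group 17) vs Si (period 3, group 14): the stated order agrees with the simple trend.
(C) N (period 2, group 15) vs O (period 2, group 16): the stated order contradicts the simple trend.
The exception is (C): pairing an electron in O's 2p⁴ costs repulsion energy, so O ionizes more easily than half-filled N (2p³).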